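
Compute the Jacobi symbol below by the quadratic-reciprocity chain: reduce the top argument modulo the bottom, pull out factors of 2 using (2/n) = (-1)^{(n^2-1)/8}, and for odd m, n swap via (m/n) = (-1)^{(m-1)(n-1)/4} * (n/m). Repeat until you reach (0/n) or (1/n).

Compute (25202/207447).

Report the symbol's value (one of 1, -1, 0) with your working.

1

factor out 2^1: 25202 = 2^1·12601; with 207447 mod 8 = 7, (2/207447) = +1; sign now +1; continue with (12601/207447)
flip (12601/207447) -> (207447/12601): both odd, 12601 mod 4 = 1, 207447 mod 4 = 3, so the flip contributes +1; sign now +1
(207447/12601): 207447 mod 12601 = 5831, so (207447/12601) = (5831/12601)
flip (5831/12601) -> (12601/5831): both odd, 5831 mod 4 = 3, 12601 mod 4 = 1, so the flip contributes +1; sign now +1
(12601/5831): 12601 mod 5831 = 939, so (12601/5831) = (939/5831)
flip (939/5831) -> (5831/939): both odd, 939 mod 4 = 3, 5831 mod 4 = 3, so the flip contributes -1; sign now -1
(5831/939): 5831 mod 939 = 197, so (5831/939) = (197/939)
flip (197/939) -> (939/197): both odd, 197 mod 4 = 1, 939 mod 4 = 3, so the flip contributes +1; sign now -1
(939/197): 939 mod 197 = 151, so (939/197) = (151/197)
flip (151/197) -> (197/151): both odd, 151 mod 4 = 3, 197 mod 4 = 1, so the flip contributes +1; sign now -1
(197/151): 197 mod 151 = 46, so (197/151) = (46/151)
factor out 2^1: 46 = 2^1·23; with 151 mod 8 = 7, (2/151) = +1; sign now -1; continue with (23/151)
flip (23/151) -> (151/23): both odd, 23 mod 4 = 3, 151 mod 4 = 3, so the flip contributes -1; sign now +1
(151/23): 151 mod 23 = 13, so (151/23) = (13/23)
flip (13/23) -> (23/13): both odd, 13 mod 4 = 1, 23 mod 4 = 3, so the flip contributes +1; sign now +1
(23/13): 23 mod 13 = 10, so (23/13) = (10/13)
factor out 2^1: 10 = 2^1·5; with 13 mod 8 = 5, (2/13) = -1; sign now -1; continue with (5/13)
flip (5/13) -> (13/5): both odd, 5 mod 4 = 1, 13 mod 4 = 1, so the flip contributes +1; sign now -1
(13/5): 13 mod 5 = 3, so (13/5) = (3/5)
flip (3/5) -> (5/3): both odd, 3 mod 4 = 3, 5 mod 4 = 1, so the flip contributes +1; sign now -1
(5/3): 5 mod 3 = 2, so (5/3) = (2/3)
factor out 2^1: 2 = 2^1·1; with 3 mod 8 = 3, (2/3) = -1; sign now +1; continue with (1/3)
reached (1/3) = 1, so the symbol is +1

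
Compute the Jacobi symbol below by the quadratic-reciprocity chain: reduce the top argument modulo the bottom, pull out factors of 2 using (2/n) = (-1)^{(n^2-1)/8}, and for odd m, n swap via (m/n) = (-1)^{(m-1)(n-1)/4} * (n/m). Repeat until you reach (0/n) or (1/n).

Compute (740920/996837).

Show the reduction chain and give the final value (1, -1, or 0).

factor out 2^3: 740920 = 2^3·92615; with 996837 mod 8 = 5, (2/996837) = -1; sign now -1; continue with (92615/996837)
flip (92615/996837) -> (996837/92615): both odd, 92615 mod 4 = 3, 996837 mod 4 = 1, so the flip contributes +1; sign now -1
(996837/92615): 996837 mod 92615 = 70687, so (996837/92615) = (70687/92615)
flip (70687/92615) -> (92615/70687): both odd, 70687 mod 4 = 3, 92615 mod 4 = 3, so the flip contributes -1; sign now +1
(92615/70687): 92615 mod 70687 = 21928, so (92615/70687) = (21928/70687)
factor out 2^3: 21928 = 2^3·2741; with 70687 mod 8 = 7, (2/70687) = +1; sign now +1; continue with (2741/70687)
flip (2741/70687) -> (70687/2741): both odd, 2741 mod 4 = 1, 70687 mod 4 = 3, so the flip contributes +1; sign now +1
(70687/2741): 70687 mod 2741 = 2162, so (70687/2741) = (2162/2741)
factor out 2^1: 2162 = 2^1·1081; with 2741 mod 8 = 5, (2/2741) = -1; sign now -1; continue with (1081/2741)
flip (1081/2741) -> (2741/1081): both odd, 1081 mod 4 = 1, 2741 mod 4 = 1, so the flip contributes +1; sign now -1
(2741/1081): 2741 mod 1081 = 579, so (2741/1081) = (579/1081)
flip (579/1081) -> (1081/579): both odd, 579 mod 4 = 3, 1081 mod 4 = 1, so the flip contributes +1; sign now -1
(1081/579): 1081 mod 579 = 502, so (1081/579) = (502/579)
factor out 2^1: 502 = 2^1·251; with 579 mod 8 = 3, (2/579) = -1; sign now +1; continue with (251/579)
flip (251/579) -> (579/251): both odd, 251 mod 4 = 3, 579 mod 4 = 3, so the flip contributes -1; sign now -1
(579/251): 579 mod 251 = 77, so (579/251) = (77/251)
flip (77/251) -> (251/77): both odd, 77 mod 4 = 1, 251 mod 4 = 3, so the flip contributes +1; sign now -1
(251/77): 251 mod 77 = 20, so (251/77) = (20/77)
factor out 2^2: 20 = 2^2·5; with 77 mod 8 = 5, (2/77) = -1; sign now -1; continue with (5/77)
flip (5/77) -> (77/5): both odd, 5 mod 4 = 1, 77 mod 4 = 1, so the flip contributes +1; sign now -1
(77/5): 77 mod 5 = 2, so (77/5) = (2/5)
factor out 2^1: 2 = 2^1·1; with 5 mod 8 = 5, (2/5) = -1; sign now +1; continue with (1/5)
reached (1/5) = 1, so the symbol is +1

1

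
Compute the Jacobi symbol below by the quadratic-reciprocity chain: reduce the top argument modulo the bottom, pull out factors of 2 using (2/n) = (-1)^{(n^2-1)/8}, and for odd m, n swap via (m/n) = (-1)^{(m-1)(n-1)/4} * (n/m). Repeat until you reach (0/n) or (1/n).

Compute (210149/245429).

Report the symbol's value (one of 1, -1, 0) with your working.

flip (210149/245429) -> (245429/210149): both odd, 210149 mod 4 = 1, 245429 mod 4 = 1, so the flip contributes +1; sign now +1
(245429/210149): 245429 mod 210149 = 35280, so (245429/210149) = (35280/210149)
factor out 2^4: 35280 = 2^4·2205; with 210149 mod 8 = 5, (2/210149) = -1; sign now +1; continue with (2205/210149)
flip (2205/210149) -> (210149/2205): both odd, 2205 mod 4 = 1, 210149 mod 4 = 1, so the flip contributes +1; sign now +1
(210149/2205): 210149 mod 2205 = 674, so (210149/2205) = (674/2205)
factor out 2^1: 674 = 2^1·337; with 2205 mod 8 = 5, (2/2205) = -1; sign now -1; continue with (337/2205)
flip (337/2205) -> (2205/337): both odd, 337 mod 4 = 1, 2205 mod 4 = 1, so the flip contributes +1; sign now -1
(2205/337): 2205 mod 337 = 183, so (2205/337) = (183/337)
flip (183/337) -> (337/183): both odd, 183 mod 4 = 3, 337 mod 4 = 1, so the flip contributes +1; sign now -1
(337/183): 337 mod 183 = 154, so (337/183) = (154/183)
factor out 2^1: 154 = 2^1·77; with 183 mod 8 = 7, (2/183) = +1; sign now -1; continue with (77/183)
flip (77/183) -> (183/77): both odd, 77 mod 4 = 1, 183 mod 4 = 3, so the flip contributes +1; sign now -1
(183/77): 183 mod 77 = 29, so (183/77) = (29/77)
flip (29/77) -> (77/29): both odd, 29 mod 4 = 1, 77 mod 4 = 1, so the flip contributes +1; sign now -1
(77/29): 77 mod 29 = 19, so (77/29) = (19/29)
flip (19/29) -> (29/19): both odd, 19 mod 4 = 3, 29 mod 4 = 1, so the flip contributes +1; sign now -1
(29/19): 29 mod 19 = 10, so (29/19) = (10/19)
factor out 2^1: 10 = 2^1·5; with 19 mod 8 = 3, (2/19) = -1; sign now +1; continue with (5/19)
flip (5/19) -> (19/5): both odd, 5 mod 4 = 1, 19 mod 4 = 3, so the flip contributes +1; sign now +1
(19/5): 19 mod 5 = 4, so (19/5) = (4/5)
factor out 2^2: 4 = 2^2·1; with 5 mod 8 = 5, (2/5) = -1; sign now +1; continue with (1/5)
reached (1/5) = 1, so the symbol is +1

1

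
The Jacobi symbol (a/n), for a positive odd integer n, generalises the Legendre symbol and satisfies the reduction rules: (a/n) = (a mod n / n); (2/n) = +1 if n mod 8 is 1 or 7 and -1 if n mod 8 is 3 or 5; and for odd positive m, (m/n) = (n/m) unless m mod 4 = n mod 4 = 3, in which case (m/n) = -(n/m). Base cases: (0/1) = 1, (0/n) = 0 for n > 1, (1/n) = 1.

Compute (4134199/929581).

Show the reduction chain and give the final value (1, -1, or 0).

(4134199/929581) = (415875/929581)   [reduce mod 929581]
reciprocity: (415875/929581) = +1·(929581/415875) since 415875 mod 4 = 3, 929581 mod 4 = 1; sign now +1
(929581/415875) = (97831/415875)   [reduce mod 415875]
reciprocity: (97831/415875) = -1·(415875/97831) since 97831 mod 4 = 3, 415875 mod 4 = 3; sign now -1
(415875/97831) = (24551/97831)   [reduce mod 97831]
reciprocity: (24551/97831) = -1·(97831/24551) since 24551 mod 4 = 3, 97831 mod 4 = 3; sign now +1
(97831/24551) = (24178/24551)   [reduce mod 24551]
24178 = 2^1·12089; (2/24551) = +1 since 24551 mod 8 = 7, so (24178/24551) = (+1)^1·(12089/24551); sign now +1
reciprocity: (12089/24551) = +1·(24551/12089) since 12089 mod 4 = 1, 24551 mod 4 = 3; sign now +1
(24551/12089) = (373/12089)   [reduce mod 12089]
reciprocity: (373/12089) = +1·(12089/373) since 373 mod 4 = 1, 12089 mod 4 = 1; sign now +1
(12089/373) = (153/373)   [reduce mod 373]
reciprocity: (153/373) = +1·(373/153) since 153 mod 4 = 1, 373 mod 4 = 1; sign now +1
(373/153) = (67/153)   [reduce mod 153]
reciprocity: (67/153) = +1·(153/67) since 67 mod 4 = 3, 153 mod 4 = 1; sign now +1
(153/67) = (19/67)   [reduce mod 67]
reciprocity: (19/67) = -1·(67/19) since 19 mod 4 = 3, 67 mod 4 = 3; sign now -1
(67/19) = (10/19)   [reduce mod 19]
10 = 2^1·5; (2/19) = -1 since 19 mod 8 = 3, so (10/19) = (-1)^1·(5/19); sign now +1
reciprocity: (5/19) = +1·(19/5) since 5 mod 4 = 1, 19 mod 4 = 3; sign now +1
(19/5) = (4/5)   [reduce mod 5]
4 = 2^2·1; (2/5) = -1 since 5 mod 8 = 5, so (4/5) = (-1)^2·(1/5); sign now +1
(1/5) = 1; final value = sign = +1

1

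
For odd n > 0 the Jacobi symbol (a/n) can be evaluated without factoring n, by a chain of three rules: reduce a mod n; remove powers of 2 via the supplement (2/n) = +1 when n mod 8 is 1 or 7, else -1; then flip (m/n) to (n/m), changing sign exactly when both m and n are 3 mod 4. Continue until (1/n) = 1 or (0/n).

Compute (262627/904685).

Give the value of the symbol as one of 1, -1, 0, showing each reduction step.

flip (262627/904685) -> (904685/262627): both odd, 262627 mod 4 = 3, 904685 mod 4 = 1, so the flip contributes +1; sign now +1
(904685/262627): 904685 mod 262627 = 116804, so (904685/262627) = (116804/262627)
factor out 2^2: 116804 = 2^2·29201; with 262627 mod 8 = 3, (2/262627) = -1; sign now +1; continue with (29201/262627)
flip (29201/262627) -> (262627/29201): both odd, 29201 mod 4 = 1, 262627 mod 4 = 3, so the flip contributes +1; sign now +1
(262627/29201): 262627 mod 29201 = 29019, so (262627/29201) = (29019/29201)
flip (29019/29201) -> (29201/29019): both odd, 29019 mod 4 = 3, 29201 mod 4 = 1, so the flip contributes +1; sign now +1
(29201/29019): 29201 mod 29019 = 182, so (29201/29019) = (182/29019)
factor out 2^1: 182 = 2^1·91; with 29019 mod 8 = 3, (2/29019) = -1; sign now -1; continue with (91/29019)
flip (91/29019) -> (29019/91): both odd, 91 mod 4 = 3, 29019 mod 4 = 3, so the flip contributes -1; sign now +1
(29019/91): 29019 mod 91 = 81, so (29019/91) = (81/91)
flip (81/91) -> (91/81): both odd, 81 mod 4 = 1, 91 mod 4 = 3, so the flip contributes +1; sign now +1
(91/81): 91 mod 81 = 10, so (91/81) = (10/81)
factor out 2^1: 10 = 2^1·5; with 81 mod 8 = 1, (2/81) = +1; sign now +1; continue with (5/81)
flip (5/81) -> (81/5): both odd, 5 mod 4 = 1, 81 mod 4 = 1, so the flip contributes +1; sign now +1
(81/5): 81 mod 5 = 1, so (81/5) = (1/5)
reached (1/5) = 1, so the symbol is +1

1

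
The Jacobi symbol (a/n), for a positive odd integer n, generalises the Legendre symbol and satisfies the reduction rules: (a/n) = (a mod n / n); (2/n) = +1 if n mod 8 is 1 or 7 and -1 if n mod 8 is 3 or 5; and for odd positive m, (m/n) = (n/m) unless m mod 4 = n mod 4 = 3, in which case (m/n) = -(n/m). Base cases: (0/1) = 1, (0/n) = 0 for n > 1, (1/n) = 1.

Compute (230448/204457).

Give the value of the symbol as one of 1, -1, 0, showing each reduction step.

(230448/204457): 230448 mod 204457 = 25991, so (230448/204457) = (25991/204457)
flip (25991/204457) -> (204457/25991): both odd, 25991 mod 4 = 3, 204457 mod 4 = 1, so the flip contributes +1; sign now +1
(204457/25991): 204457 mod 25991 = 22520, so (204457/25991) = (22520/25991)
factor out 2^3: 22520 = 2^3·2815; with 25991 mod 8 = 7, (2/25991) = +1; sign now +1; continue with (2815/25991)
flip (2815/25991) -> (25991/2815): both odd, 2815 mod 4 = 3, 25991 mod 4 = 3, so the flip contributes -1; sign now -1
(25991/2815): 25991 mod 2815 = 656, so (25991/2815) = (656/2815)
factor out 2^4: 656 = 2^4·41; with 2815 mod 8 = 7, (2/2815) = +1; sign now -1; continue with (41/2815)
flip (41/2815) -> (2815/41): both odd, 41 mod 4 = 1, 2815 mod 4 = 3, so the flip contributes +1; sign now -1
(2815/41): 2815 mod 41 = 27, so (2815/41) = (27/41)
flip (27/41) -> (41/27): both odd, 27 mod 4 = 3, 41 mod 4 = 1, so the flip contributes +1; sign now -1
(41/27): 41 mod 27 = 14, so (41/27) = (14/27)
factor out 2^1: 14 = 2^1·7; with 27 mod 8 = 3, (2/27) = -1; sign now +1; continue with (7/27)
flip (7/27) -> (27/7): both odd, 7 mod 4 = 3, 27 mod 4 = 3, so the flip contributes -1; sign now -1
(27/7): 27 mod 7 = 6, so (27/7) = (6/7)
factor out 2^1: 6 = 2^1·3; with 7 mod 8 = 7, (2/7) = +1; sign now -1; continue with (3/7)
flip (3/7) -> (7/3): both odd, 3 mod 4 = 3, 7 mod 4 = 3, so the flip contributes -1; sign now +1
(7/3): 7 mod 3 = 1, so (7/3) = (1/3)
reached (1/3) = 1, so the symbol is +1

1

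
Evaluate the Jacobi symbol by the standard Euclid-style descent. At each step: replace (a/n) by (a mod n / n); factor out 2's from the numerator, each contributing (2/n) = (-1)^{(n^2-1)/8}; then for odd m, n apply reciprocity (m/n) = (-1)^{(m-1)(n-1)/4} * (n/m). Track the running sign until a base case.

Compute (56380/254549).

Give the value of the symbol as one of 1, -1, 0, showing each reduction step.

1

factor out 2^2: 56380 = 2^2·14095; with 254549 mod 8 = 5, (2/254549) = -1; sign now +1; continue with (14095/254549)
flip (14095/254549) -> (254549/14095): both odd, 14095 mod 4 = 3, 254549 mod 4 = 1, so the flip contributes +1; sign now +1
(254549/14095): 254549 mod 14095 = 839, so (254549/14095) = (839/14095)
flip (839/14095) -> (14095/839): both odd, 839 mod 4 = 3, 14095 mod 4 = 3, so the flip contributes -1; sign now -1
(14095/839): 14095 mod 839 = 671, so (14095/839) = (671/839)
flip (671/839) -> (839/671): both odd, 671 mod 4 = 3, 839 mod 4 = 3, so the flip contributes -1; sign now +1
(839/671): 839 mod 671 = 168, so (839/671) = (168/671)
factor out 2^3: 168 = 2^3·21; with 671 mod 8 = 7, (2/671) = +1; sign now +1; continue with (21/671)
flip (21/671) -> (671/21): both odd, 21 mod 4 = 1, 671 mod 4 = 3, so the flip contributes +1; sign now +1
(671/21): 671 mod 21 = 20, so (671/21) = (20/21)
factor out 2^2: 20 = 2^2·5; with 21 mod 8 = 5, (2/21) = -1; sign now +1; continue with (5/21)
flip (5/21) -> (21/5): both odd, 5 mod 4 = 1, 21 mod 4 = 1, so the flip contributes +1; sign now +1
(21/5): 21 mod 5 = 1, so (21/5) = (1/5)
reached (1/5) = 1, so the symbol is +1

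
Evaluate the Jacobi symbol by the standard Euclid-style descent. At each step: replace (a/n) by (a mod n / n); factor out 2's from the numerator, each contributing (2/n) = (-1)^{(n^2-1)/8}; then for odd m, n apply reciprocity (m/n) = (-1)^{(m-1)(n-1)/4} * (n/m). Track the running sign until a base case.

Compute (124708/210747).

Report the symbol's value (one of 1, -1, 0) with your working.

-1

124708 = 2^2·31177; (2/210747) = -1 since 210747 mod 8 = 3, so (124708/210747) = (-1)^2·(31177/210747); sign now +1
reciprocity: (31177/210747) = +1·(210747/31177) since 31177 mod 4 = 1, 210747 mod 4 = 3; sign now +1
(210747/31177) = (23685/31177)   [reduce mod 31177]
reciprocity: (23685/31177) = +1·(31177/23685) since 23685 mod 4 = 1, 31177 mod 4 = 1; sign now +1
(31177/23685) = (7492/23685)   [reduce mod 23685]
7492 = 2^2·1873; (2/23685) = -1 since 23685 mod 8 = 5, so (7492/23685) = (-1)^2·(1873/23685); sign now +1
reciprocity: (1873/23685) = +1·(23685/1873) since 1873 mod 4 = 1, 23685 mod 4 = 1; sign now +1
(23685/1873) = (1209/1873)   [reduce mod 1873]
reciprocity: (1209/1873) = +1·(1873/1209) since 1209 mod 4 = 1, 1873 mod 4 = 1; sign now +1
(1873/1209) = (664/1209)   [reduce mod 1209]
664 = 2^3·83; (2/1209) = +1 since 1209 mod 8 = 1, so (664/1209) = (+1)^3·(83/1209); sign now +1
reciprocity: (83/1209) = +1·(1209/83) since 83 mod 4 = 3, 1209 mod 4 = 1; sign now +1
(1209/83) = (47/83)   [reduce mod 83]
reciprocity: (47/83) = -1·(83/47) since 47 mod 4 = 3, 83 mod 4 = 3; sign now -1
(83/47) = (36/47)   [reduce mod 47]
36 = 2^2·9; (2/47) = +1 since 47 mod 8 = 7, so (36/47) = (+1)^2·(9/47); sign now -1
reciprocity: (9/47) = +1·(47/9) since 9 mod 4 = 1, 47 mod 4 = 3; sign now -1
(47/9) = (2/9)   [reduce mod 9]
2 = 2^1·1; (2/9) = +1 since 9 mod 8 = 1, so (2/9) = (+1)^1·(1/9); sign now -1
(1/9) = 1; final value = sign = -1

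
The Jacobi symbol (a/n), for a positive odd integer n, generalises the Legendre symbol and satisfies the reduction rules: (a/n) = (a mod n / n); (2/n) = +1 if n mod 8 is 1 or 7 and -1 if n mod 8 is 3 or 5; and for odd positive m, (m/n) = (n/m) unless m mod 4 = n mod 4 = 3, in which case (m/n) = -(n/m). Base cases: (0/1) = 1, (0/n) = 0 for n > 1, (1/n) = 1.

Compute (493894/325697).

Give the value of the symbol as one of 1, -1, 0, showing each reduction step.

(493894/325697): 493894 mod 325697 = 168197, so (493894/325697) = (168197/325697)
flip (168197/325697) -> (325697/168197): both odd, 168197 mod 4 = 1, 325697 mod 4 = 1, so the flip contributes +1; sign now +1
(325697/168197): 325697 mod 168197 = 157500, so (325697/168197) = (157500/168197)
factor out 2^2: 157500 = 2^2·39375; with 168197 mod 8 = 5, (2/168197) = -1; sign now +1; continue with (39375/168197)
flip (39375/168197) -> (168197/39375): both odd, 39375 mod 4 = 3, 168197 mod 4 = 1, so the flip contributes +1; sign now +1
(168197/39375): 168197 mod 39375 = 10697, so (168197/39375) = (10697/39375)
flip (10697/39375) -> (39375/10697): both odd, 10697 mod 4 = 1, 39375 mod 4 = 3, so the flip contributes +1; sign now +1
(39375/10697): 39375 mod 10697 = 7284, so (39375/10697) = (7284/10697)
factor out 2^2: 7284 = 2^2·1821; with 10697 mod 8 = 1, (2/10697) = +1; sign now +1; continue with (1821/10697)
flip (1821/10697) -> (10697/1821): both odd, 1821 mod 4 = 1, 10697 mod 4 = 1, so the flip contributes +1; sign now +1
(10697/1821): 10697 mod 1821 = 1592, so (10697/1821) = (1592/1821)
factor out 2^3: 1592 = 2^3·199; with 1821 mod 8 = 5, (2/1821) = -1; sign now -1; continue with (199/1821)
flip (199/1821) -> (1821/199): both odd, 199 mod 4 = 3, 1821 mod 4 = 1, so the flip contributes +1; sign now -1
(1821/199): 1821 mod 199 = 30, so (1821/199) = (30/199)
factor out 2^1: 30 = 2^1·15; with 199 mod 8 = 7, (2/199) = +1; sign now -1; continue with (15/199)
flip (15/199) -> (199/15): both odd, 15 mod 4 = 3, 199 mod 4 = 3, so the flip contributes -1; sign now +1
(199/15): 199 mod 15 = 4, so (199/15) = (4/15)
factor out 2^2: 4 = 2^2·1; with 15 mod 8 = 7, (2/15) = +1; sign now +1; continue with (1/15)
reached (1/15) = 1, so the symbol is +1

1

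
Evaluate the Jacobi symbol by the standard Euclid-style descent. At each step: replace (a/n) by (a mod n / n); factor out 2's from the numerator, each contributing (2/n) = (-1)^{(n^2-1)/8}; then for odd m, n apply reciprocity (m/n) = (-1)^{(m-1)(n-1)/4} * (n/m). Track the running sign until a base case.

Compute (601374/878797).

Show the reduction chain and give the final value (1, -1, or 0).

601374 = 2^1·300687; (2/878797) = -1 since 878797 mod 8 = 5, so (601374/878797) = (-1)^1·(300687/878797); sign now -1
reciprocity: (300687/878797) = +1·(878797/300687) since 300687 mod 4 = 3, 878797 mod 4 = 1; sign now -1
(878797/300687) = (277423/300687)   [reduce mod 300687]
reciprocity: (277423/300687) = -1·(300687/277423) since 277423 mod 4 = 3, 300687 mod 4 = 3; sign now +1
(300687/277423) = (23264/277423)   [reduce mod 277423]
23264 = 2^5·727; (2/277423) = +1 since 277423 mod 8 = 7, so (23264/277423) = (+1)^5·(727/277423); sign now +1
reciprocity: (727/277423) = -1·(277423/727) since 727 mod 4 = 3, 277423 mod 4 = 3; sign now -1
(277423/727) = (436/727)   [reduce mod 727]
436 = 2^2·109; (2/727) = +1 since 727 mod 8 = 7, so (436/727) = (+1)^2·(109/727); sign now -1
reciprocity: (109/727) = +1·(727/109) since 109 mod 4 = 1, 727 mod 4 = 3; sign now -1
(727/109) = (73/109)   [reduce mod 109]
reciprocity: (73/109) = +1·(109/73) since 73 mod 4 = 1, 109 mod 4 = 1; sign now -1
(109/73) = (36/73)   [reduce mod 73]
36 = 2^2·9; (2/73) = +1 since 73 mod 8 = 1, so (36/73) = (+1)^2·(9/73); sign now -1
reciprocity: (9/73) = +1·(73/9) since 9 mod 4 = 1, 73 mod 4 = 1; sign now -1
(73/9) = (1/9)   [reduce mod 9]
(1/9) = 1; final value = sign = -1

-1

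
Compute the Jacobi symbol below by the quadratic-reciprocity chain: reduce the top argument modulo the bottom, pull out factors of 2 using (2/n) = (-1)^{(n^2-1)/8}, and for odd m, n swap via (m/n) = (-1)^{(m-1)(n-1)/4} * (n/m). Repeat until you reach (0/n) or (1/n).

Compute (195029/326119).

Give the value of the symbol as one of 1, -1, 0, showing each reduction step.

reciprocity: (195029/326119) = +1·(326119/195029) since 195029 mod 4 = 1, 326119 mod 4 = 3; sign now +1
(326119/195029) = (131090/195029)   [reduce mod 195029]
131090 = 2^1·65545; (2/195029) = -1 since 195029 mod 8 = 5, so (131090/195029) = (-1)^1·(65545/195029); sign now -1
reciprocity: (65545/195029) = +1·(195029/65545) since 65545 mod 4 = 1, 195029 mod 4 = 1; sign now -1
(195029/65545) = (63939/65545)   [reduce mod 65545]
reciprocity: (63939/65545) = +1·(65545/63939) since 63939 mod 4 = 3, 65545 mod 4 = 1; sign now -1
(65545/63939) = (1606/63939)   [reduce mod 63939]
1606 = 2^1·803; (2/63939) = -1 since 63939 mod 8 = 3, so (1606/63939) = (-1)^1·(803/63939); sign now +1
reciprocity: (803/63939) = -1·(63939/803) since 803 mod 4 = 3, 63939 mod 4 = 3; sign now -1
(63939/803) = (502/803)   [reduce mod 803]
502 = 2^1·251; (2/803) = -1 since 803 mod 8 = 3, so (502/803) = (-1)^1·(251/803); sign now +1
reciprocity: (251/803) = -1·(803/251) since 251 mod 4 = 3, 803 mod 4 = 3; sign now -1
(803/251) = (50/251)   [reduce mod 251]
50 = 2^1·25; (2/251) = -1 since 251 mod 8 = 3, so (50/251) = (-1)^1·(25/251); sign now +1
reciprocity: (25/251) = +1·(251/25) since 25 mod 4 = 1, 251 mod 4 = 3; sign now +1
(251/25) = (1/25)   [reduce mod 25]
(1/25) = 1; final value = sign = +1

1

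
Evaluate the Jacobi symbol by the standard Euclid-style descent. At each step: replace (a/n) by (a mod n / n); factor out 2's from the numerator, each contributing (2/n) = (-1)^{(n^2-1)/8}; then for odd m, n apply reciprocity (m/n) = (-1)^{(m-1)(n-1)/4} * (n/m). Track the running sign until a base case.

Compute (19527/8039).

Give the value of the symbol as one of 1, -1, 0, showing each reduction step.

-1

(19527/8039): 19527 mod 8039 = 3449, so (19527/8039) = (3449/8039)
flip (3449/8039) -> (8039/3449): both odd, 3449 mod 4 = 1, 8039 mod 4 = 3, so the flip contributes +1; sign now +1
(8039/3449): 8039 mod 3449 = 1141, so (8039/3449) = (1141/3449)
flip (1141/3449) -> (3449/1141): both odd, 1141 mod 4 = 1, 3449 mod 4 = 1, so the flip contributes +1; sign now +1
(3449/1141): 3449 mod 1141 = 26, so (3449/1141) = (26/1141)
factor out 2^1: 26 = 2^1·13; with 1141 mod 8 = 5, (2/1141) = -1; sign now -1; continue with (13/1141)
flip (13/1141) -> (1141/13): both odd, 13 mod 4 = 1, 1141 mod 4 = 1, so the flip contributes +1; sign now -1
(1141/13): 1141 mod 13 = 10, so (1141/13) = (10/13)
factor out 2^1: 10 = 2^1·5; with 13 mod 8 = 5, (2/13) = -1; sign now +1; continue with (5/13)
flip (5/13) -> (13/5): both odd, 5 mod 4 = 1, 13 mod 4 = 1, so the flip contributes +1; sign now +1
(13/5): 13 mod 5 = 3, so (13/5) = (3/5)
flip (3/5) -> (5/3): both odd, 3 mod 4 = 3, 5 mod 4 = 1, so the flip contributes +1; sign now +1
(5/3): 5 mod 3 = 2, so (5/3) = (2/3)
factor out 2^1: 2 = 2^1·1; with 3 mod 8 = 3, (2/3) = -1; sign now -1; continue with (1/3)
reached (1/3) = 1, so the symbol is -1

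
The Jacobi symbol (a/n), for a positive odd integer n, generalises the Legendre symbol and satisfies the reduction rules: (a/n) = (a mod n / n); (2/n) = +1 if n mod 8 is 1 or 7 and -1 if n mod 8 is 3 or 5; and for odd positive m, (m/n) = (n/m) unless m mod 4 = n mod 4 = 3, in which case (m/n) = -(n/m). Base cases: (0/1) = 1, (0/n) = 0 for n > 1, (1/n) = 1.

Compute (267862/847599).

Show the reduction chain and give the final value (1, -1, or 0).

1

267862 = 2^1·133931; (2/847599) = +1 since 847599 mod 8 = 7, so (267862/847599) = (+1)^1·(133931/847599); sign now +1
reciprocity: (133931/847599) = -1·(847599/133931) since 133931 mod 4 = 3, 847599 mod 4 = 3; sign now -1
(847599/133931) = (44013/133931)   [reduce mod 133931]
reciprocity: (44013/133931) = +1·(133931/44013) since 44013 mod 4 = 1, 133931 mod 4 = 3; sign now -1
(133931/44013) = (1892/44013)   [reduce mod 44013]
1892 = 2^2·473; (2/44013) = -1 since 44013 mod 8 = 5, so (1892/44013) = (-1)^2·(473/44013); sign now -1
reciprocity: (473/44013) = +1·(44013/473) since 473 mod 4 = 1, 44013 mod 4 = 1; sign now -1
(44013/473) = (24/473)   [reduce mod 473]
24 = 2^3·3; (2/473) = +1 since 473 mod 8 = 1, so (24/473) = (+1)^3·(3/473); sign now -1
reciprocity: (3/473) = +1·(473/3) since 3 mod 4 = 3, 473 mod 4 = 1; sign now -1
(473/3) = (2/3)   [reduce mod 3]
2 = 2^1·1; (2/3) = -1 since 3 mod 8 = 3, so (2/3) = (-1)^1·(1/3); sign now +1
(1/3) = 1; final value = sign = +1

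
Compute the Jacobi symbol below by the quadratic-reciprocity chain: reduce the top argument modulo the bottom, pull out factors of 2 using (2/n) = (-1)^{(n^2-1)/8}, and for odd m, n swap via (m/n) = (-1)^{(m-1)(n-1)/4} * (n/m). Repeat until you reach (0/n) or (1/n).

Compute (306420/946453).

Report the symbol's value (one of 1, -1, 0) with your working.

306420 = 2^2·76605; (2/946453) = -1 since 946453 mod 8 = 5, so (306420/946453) = (-1)^2·(76605/946453); sign now +1
reciprocity: (76605/946453) = +1·(946453/76605) since 76605 mod 4 = 1, 946453 mod 4 = 1; sign now +1
(946453/76605) = (27193/76605)   [reduce mod 76605]
reciprocity: (27193/76605) = +1·(76605/27193) since 27193 mod 4 = 1, 76605 mod 4 = 1; sign now +1
(76605/27193) = (22219/27193)   [reduce mod 27193]
reciprocity: (22219/27193) = +1·(27193/22219) since 22219 mod 4 = 3, 27193 mod 4 = 1; sign now +1
(27193/22219) = (4974/22219)   [reduce mod 22219]
4974 = 2^1·2487; (2/22219) = -1 since 22219 mod 8 = 3, so (4974/22219) = (-1)^1·(2487/22219); sign now -1
reciprocity: (2487/22219) = -1·(22219/2487) since 2487 mod 4 = 3, 22219 mod 4 = 3; sign now +1
(22219/2487) = (2323/2487)   [reduce mod 2487]
reciprocity: (2323/2487) = -1·(2487/2323) since 2323 mod 4 = 3, 2487 mod 4 = 3; sign now -1
(2487/2323) = (164/2323)   [reduce mod 2323]
164 = 2^2·41; (2/2323) = -1 since 2323 mod 8 = 3, so (164/2323) = (-1)^2·(41/2323); sign now -1
reciprocity: (41/2323) = +1·(2323/41) since 41 mod 4 = 1, 2323 mod 4 = 3; sign now -1
(2323/41) = (27/41)   [reduce mod 41]
reciprocity: (27/41) = +1·(41/27) since 27 mod 4 = 3, 41 mod 4 = 1; sign now -1
(41/27) = (14/27)   [reduce mod 27]
14 = 2^1·7; (2/27) = -1 since 27 mod 8 = 3, so (14/27) = (-1)^1·(7/27); sign now +1
reciprocity: (7/27) = -1·(27/7) since 7 mod 4 = 3, 27 mod 4 = 3; sign now -1
(27/7) = (6/7)   [reduce mod 7]
6 = 2^1·3; (2/7) = +1 since 7 mod 8 = 7, so (6/7) = (+1)^1·(3/7); sign now -1
reciprocity: (3/7) = -1·(7/3) since 3 mod 4 = 3, 7 mod 4 = 3; sign now +1
(7/3) = (1/3)   [reduce mod 3]
(1/3) = 1; final value = sign = +1

1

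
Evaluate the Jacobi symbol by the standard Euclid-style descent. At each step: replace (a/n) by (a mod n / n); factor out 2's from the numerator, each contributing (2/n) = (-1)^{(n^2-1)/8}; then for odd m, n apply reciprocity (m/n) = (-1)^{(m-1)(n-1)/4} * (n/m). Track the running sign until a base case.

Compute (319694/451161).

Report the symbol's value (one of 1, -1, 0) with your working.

1

factor out 2^1: 319694 = 2^1·159847; with 451161 mod 8 = 1, (2/451161) = +1; sign now +1; continue with (159847/451161)
flip (159847/451161) -> (451161/159847): both odd, 159847 mod 4 = 3, 451161 mod 4 = 1, so the flip contributes +1; sign now +1
(451161/159847): 451161 mod 159847 = 131467, so (451161/159847) = (131467/159847)
flip (131467/159847) -> (159847/131467): both odd, 131467 mod 4 = 3, 159847 mod 4 = 3, so the flip contributes -1; sign now -1
(159847/131467): 159847 mod 131467 = 28380, so (159847/131467) = (28380/131467)
factor out 2^2: 28380 = 2^2·7095; with 131467 mod 8 = 3, (2/131467) = -1; sign now -1; continue with (7095/131467)
flip (7095/131467) -> (131467/7095): both odd, 7095 mod 4 = 3, 131467 mod 4 = 3, so the flip contributes -1; sign now +1
(131467/7095): 131467 mod 7095 = 3757, so (131467/7095) = (3757/7095)
flip (3757/7095) -> (7095/3757): both odd, 3757 mod 4 = 1, 7095 mod 4 = 3, so the flip contributes +1; sign now +1
(7095/3757): 7095 mod 3757 = 3338, so (7095/3757) = (3338/3757)
factor out 2^1: 3338 = 2^1·1669; with 3757 mod 8 = 5, (2/3757) = -1; sign now -1; continue with (1669/3757)
flip (1669/3757) -> (3757/1669): both odd, 1669 mod 4 = 1, 3757 mod 4 = 1, so the flip contributes +1; sign now -1
(3757/1669): 3757 mod 1669 = 419, so (3757/1669) = (419/1669)
flip (419/1669) -> (1669/419): both odd, 419 mod 4 = 3, 1669 mod 4 = 1, so the flip contributes +1; sign now -1
(1669/419): 1669 mod 419 = 412, so (1669/419) = (412/419)
factor out 2^2: 412 = 2^2·103; with 419 mod 8 = 3, (2/419) = -1; sign now -1; continue with (103/419)
flip (103/419) -> (419/103): both odd, 103 mod 4 = 3, 419 mod 4 = 3, so the flip contributes -1; sign now +1
(419/103): 419 mod 103 = 7, so (419/103) = (7/103)
flip (7/103) -> (103/7): both odd, 7 mod 4 = 3, 103 mod 4 = 3, so the flip contributes -1; sign now -1
(103/7): 103 mod 7 = 5, so (103/7) = (5/7)
flip (5/7) -> (7/5): both odd, 5 mod 4 = 1, 7 mod 4 = 3, so the flip contributes +1; sign now -1
(7/5): 7 mod 5 = 2, so (7/5) = (2/5)
factor out 2^1: 2 = 2^1·1; with 5 mod 8 = 5, (2/5) = -1; sign now +1; continue with (1/5)
reached (1/5) = 1, so the symbol is +1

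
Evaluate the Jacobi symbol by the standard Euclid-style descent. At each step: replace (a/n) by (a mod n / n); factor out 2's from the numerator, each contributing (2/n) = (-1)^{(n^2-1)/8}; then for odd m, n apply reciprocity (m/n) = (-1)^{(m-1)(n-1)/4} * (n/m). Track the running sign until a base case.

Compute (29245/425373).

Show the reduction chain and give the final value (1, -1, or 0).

-1

flip (29245/425373) -> (425373/29245): both odd, 29245 mod 4 = 1, 425373 mod 4 = 1, so the flip contributes +1; sign now +1
(425373/29245): 425373 mod 29245 = 15943, so (425373/29245) = (15943/29245)
flip (15943/29245) -> (29245/15943): both odd, 15943 mod 4 = 3, 29245 mod 4 = 1, so the flip contributes +1; sign now +1
(29245/15943): 29245 mod 15943 = 13302, so (29245/15943) = (13302/15943)
factor out 2^1: 13302 = 2^1·6651; with 15943 mod 8 = 7, (2/15943) = +1; sign now +1; continue with (6651/15943)
flip (6651/15943) -> (15943/6651): both odd, 6651 mod 4 = 3, 15943 mod 4 = 3, so the flip contributes -1; sign now -1
(15943/6651): 15943 mod 6651 = 2641, so (15943/6651) = (2641/6651)
flip (2641/6651) -> (6651/2641): both odd, 2641 mod 4 = 1, 6651 mod 4 = 3, so the flip contributes +1; sign now -1
(6651/2641): 6651 mod 2641 = 1369, so (6651/2641) = (1369/2641)
flip (1369/2641) -> (2641/1369): both odd, 1369 mod 4 = 1, 2641 mod 4 = 1, so the flip contributes +1; sign now -1
(2641/1369): 2641 mod 1369 = 1272, so (2641/1369) = (1272/1369)
factor out 2^3: 1272 = 2^3·159; with 1369 mod 8 = 1, (2/1369) = +1; sign now -1; continue with (159/1369)
flip (159/1369) -> (1369/159): both odd, 159 mod 4 = 3, 1369 mod 4 = 1, so the flip contributes +1; sign now -1
(1369/159): 1369 mod 159 = 97, so (1369/159) = (97/159)
flip (97/159) -> (159/97): both odd, 97 mod 4 = 1, 159 mod 4 = 3, so the flip contributes +1; sign now -1
(159/97): 159 mod 97 = 62, so (159/97) = (62/97)
factor out 2^1: 62 = 2^1·31; with 97 mod 8 = 1, (2/97) = +1; sign now -1; continue with (31/97)
flip (31/97) -> (97/31): both odd, 31 mod 4 = 3, 97 mod 4 = 1, so the flip contributes +1; sign now -1
(97/31): 97 mod 31 = 4, so (97/31) = (4/31)
factor out 2^2: 4 = 2^2·1; with 31 mod 8 = 7, (2/31) = +1; sign now -1; continue with (1/31)
reached (1/31) = 1, so the symbol is -1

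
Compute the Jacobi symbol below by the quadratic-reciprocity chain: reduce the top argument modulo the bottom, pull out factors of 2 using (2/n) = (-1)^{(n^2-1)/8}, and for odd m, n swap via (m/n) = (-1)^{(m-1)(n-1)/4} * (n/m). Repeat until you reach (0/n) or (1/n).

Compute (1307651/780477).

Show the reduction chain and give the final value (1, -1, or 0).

-1

(1307651/780477): 1307651 mod 780477 = 527174, so (1307651/780477) = (527174/780477)
factor out 2^1: 527174 = 2^1·263587; with 780477 mod 8 = 5, (2/780477) = -1; sign now -1; continue with (263587/780477)
flip (263587/780477) -> (780477/263587): both odd, 263587 mod 4 = 3, 780477 mod 4 = 1, so the flip contributes +1; sign now -1
(780477/263587): 780477 mod 263587 = 253303, so (780477/263587) = (253303/263587)
flip (253303/263587) -> (263587/253303): both odd, 253303 mod 4 = 3, 263587 mod 4 = 3, so the flip contributes -1; sign now +1
(263587/253303): 263587 mod 253303 = 10284, so (263587/253303) = (10284/253303)
factor out 2^2: 10284 = 2^2·2571; with 253303 mod 8 = 7, (2/253303) = +1; sign now +1; continue with (2571/253303)
flip (2571/253303) -> (253303/2571): both odd, 2571 mod 4 = 3, 253303 mod 4 = 3, so the flip contributes -1; sign now -1
(253303/2571): 253303 mod 2571 = 1345, so (253303/2571) = (1345/2571)
flip (1345/2571) -> (2571/1345): both odd, 1345 mod 4 = 1, 2571 mod 4 = 3, so the flip contributes +1; sign now -1
(2571/1345): 2571 mod 1345 = 1226, so (2571/1345) = (1226/1345)
factor out 2^1: 1226 = 2^1·613; with 1345 mod 8 = 1, (2/1345) = +1; sign now -1; continue with (613/1345)
flip (613/1345) -> (1345/613): both odd, 613 mod 4 = 1, 1345 mod 4 = 1, so the flip contributes +1; sign now -1
(1345/613): 1345 mod 613 = 119, so (1345/613) = (119/613)
flip (119/613) -> (613/119): both odd, 119 mod 4 = 3, 613 mod 4 = 1, so the flip contributes +1; sign now -1
(613/119): 613 mod 119 = 18, so (613/119) = (18/119)
factor out 2^1: 18 = 2^1·9; with 119 mod 8 = 7, (2/119) = +1; sign now -1; continue with (9/119)
flip (9/119) -> (119/9): both odd, 9 mod 4 = 1, 119 mod 4 = 3, so the flip contributes +1; sign now -1
(119/9): 119 mod 9 = 2, so (119/9) = (2/9)
factor out 2^1: 2 = 2^1·1; with 9 mod 8 = 1, (2/9) = +1; sign now -1; continue with (1/9)
reached (1/9) = 1, so the symbol is -1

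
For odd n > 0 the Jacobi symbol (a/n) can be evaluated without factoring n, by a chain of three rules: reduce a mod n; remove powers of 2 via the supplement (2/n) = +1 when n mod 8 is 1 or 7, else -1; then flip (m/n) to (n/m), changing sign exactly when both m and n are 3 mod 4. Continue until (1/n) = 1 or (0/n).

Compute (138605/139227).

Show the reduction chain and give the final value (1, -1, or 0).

flip (138605/139227) -> (139227/138605): both odd, 138605 mod 4 = 1, 139227 mod 4 = 3, so the flip contributes +1; sign now +1
(139227/138605): 139227 mod 138605 = 622, so (139227/138605) = (622/138605)
factor out 2^1: 622 = 2^1·311; with 138605 mod 8 = 5, (2/138605) = -1; sign now -1; continue with (311/138605)
flip (311/138605) -> (138605/311): both odd, 311 mod 4 = 3, 138605 mod 4 = 1, so the flip contributes +1; sign now -1
(138605/311): 138605 mod 311 = 210, so (138605/311) = (210/311)
factor out 2^1: 210 = 2^1·105; with 311 mod 8 = 7, (2/311) = +1; sign now -1; continue with (105/311)
flip (105/311) -> (311/105): both odd, 105 mod 4 = 1, 311 mod 4 = 3, so the flip contributes +1; sign now -1
(311/105): 311 mod 105 = 101, so (311/105) = (101/105)
flip (101/105) -> (105/101): both odd, 101 mod 4 = 1, 105 mod 4 = 1, so the flip contributes +1; sign now -1
(105/101): 105 mod 101 = 4, so (105/101) = (4/101)
factor out 2^2: 4 = 2^2·1; with 101 mod 8 = 5, (2/101) = -1; sign now -1; continue with (1/101)
reached (1/101) = 1, so the symbol is -1

-1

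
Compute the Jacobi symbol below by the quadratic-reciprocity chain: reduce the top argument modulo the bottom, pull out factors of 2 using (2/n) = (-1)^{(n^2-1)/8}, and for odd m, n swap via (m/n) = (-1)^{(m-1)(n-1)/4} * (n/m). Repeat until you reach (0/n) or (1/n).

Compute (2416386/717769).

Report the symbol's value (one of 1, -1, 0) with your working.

1

(2416386/717769) = (263079/717769)   [reduce mod 717769]
reciprocity: (263079/717769) = +1·(717769/263079) since 263079 mod 4 = 3, 717769 mod 4 = 1; sign now +1
(717769/263079) = (191611/263079)   [reduce mod 263079]
reciprocity: (191611/263079) = -1·(263079/191611) since 191611 mod 4 = 3, 263079 mod 4 = 3; sign now -1
(263079/191611) = (71468/191611)   [reduce mod 191611]
71468 = 2^2·17867; (2/191611) = -1 since 191611 mod 8 = 3, so (71468/191611) = (-1)^2·(17867/191611); sign now -1
reciprocity: (17867/191611) = -1·(191611/17867) since 17867 mod 4 = 3, 191611 mod 4 = 3; sign now +1
(191611/17867) = (12941/17867)   [reduce mod 17867]
reciprocity: (12941/17867) = +1·(17867/12941) since 12941 mod 4 = 1, 17867 mod 4 = 3; sign now +1
(17867/12941) = (4926/12941)   [reduce mod 12941]
4926 = 2^1·2463; (2/12941) = -1 since 12941 mod 8 = 5, so (4926/12941) = (-1)^1·(2463/12941); sign now -1
reciprocity: (2463/12941) = +1·(12941/2463) since 2463 mod 4 = 3, 12941 mod 4 = 1; sign now -1
(12941/2463) = (626/2463)   [reduce mod 2463]
626 = 2^1·313; (2/2463) = +1 since 2463 mod 8 = 7, so (626/2463) = (+1)^1·(313/2463); sign now -1
reciprocity: (313/2463) = +1·(2463/313) since 313 mod 4 = 1, 2463 mod 4 = 3; sign now -1
(2463/313) = (272/313)   [reduce mod 313]
272 = 2^4·17; (2/313) = +1 since 313 mod 8 = 1, so (272/313) = (+1)^4·(17/313); sign now -1
reciprocity: (17/313) = +1·(313/17) since 17 mod 4 = 1, 313 mod 4 = 1; sign now -1
(313/17) = (7/17)   [reduce mod 17]
reciprocity: (7/17) = +1·(17/7) since 7 mod 4 = 3, 17 mod 4 = 1; sign now -1
(17/7) = (3/7)   [reduce mod 7]
reciprocity: (3/7) = -1·(7/3) since 3 mod 4 = 3, 7 mod 4 = 3; sign now +1
(7/3) = (1/3)   [reduce mod 3]
(1/3) = 1; final value = sign = +1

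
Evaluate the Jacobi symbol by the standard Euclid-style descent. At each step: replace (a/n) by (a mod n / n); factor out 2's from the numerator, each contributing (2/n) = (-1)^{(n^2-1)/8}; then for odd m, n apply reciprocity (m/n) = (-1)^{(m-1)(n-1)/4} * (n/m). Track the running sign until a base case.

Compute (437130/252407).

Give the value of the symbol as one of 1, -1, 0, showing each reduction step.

(437130/252407) = (184723/252407)   [reduce mod 252407]
reciprocity: (184723/252407) = -1·(252407/184723) since 184723 mod 4 = 3, 252407 mod 4 = 3; sign now -1
(252407/184723) = (67684/184723)   [reduce mod 184723]
67684 = 2^2·16921; (2/184723) = -1 since 184723 mod 8 = 3, so (67684/184723) = (-1)^2·(16921/184723); sign now -1
reciprocity: (16921/184723) = +1·(184723/16921) since 16921 mod 4 = 1, 184723 mod 4 = 3; sign now -1
(184723/16921) = (15513/16921)   [reduce mod 16921]
reciprocity: (15513/16921) = +1·(16921/15513) since 15513 mod 4 = 1, 16921 mod 4 = 1; sign now -1
(16921/15513) = (1408/15513)   [reduce mod 15513]
1408 = 2^7·11; (2/15513) = +1 since 15513 mod 8 = 1, so (1408/15513) = (+1)^7·(11/15513); sign now -1
reciprocity: (11/15513) = +1·(15513/11) since 11 mod 4 = 3, 15513 mod 4 = 1; sign now -1
(15513/11) = (3/11)   [reduce mod 11]
reciprocity: (3/11) = -1·(11/3) since 3 mod 4 = 3, 11 mod 4 = 3; sign now +1
(11/3) = (2/3)   [reduce mod 3]
2 = 2^1·1; (2/3) = -1 since 3 mod 8 = 3, so (2/3) = (-1)^1·(1/3); sign now -1
(1/3) = 1; final value = sign = -1

-1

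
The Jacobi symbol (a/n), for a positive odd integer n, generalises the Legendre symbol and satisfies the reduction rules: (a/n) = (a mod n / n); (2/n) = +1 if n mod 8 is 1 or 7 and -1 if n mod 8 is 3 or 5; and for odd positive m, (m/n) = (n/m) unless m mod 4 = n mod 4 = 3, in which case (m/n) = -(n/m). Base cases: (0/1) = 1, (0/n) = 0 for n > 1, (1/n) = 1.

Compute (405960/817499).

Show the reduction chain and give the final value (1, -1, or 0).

405960 = 2^3·50745; (2/817499) = -1 since 817499 mod 8 = 3, so (405960/817499) = (-1)^3·(50745/817499); sign now -1
reciprocity: (50745/817499) = +1·(817499/50745) since 50745 mod 4 = 1, 817499 mod 4 = 3; sign now -1
(817499/50745) = (5579/50745)   [reduce mod 50745]
reciprocity: (5579/50745) = +1·(50745/5579) since 5579 mod 4 = 3, 50745 mod 4 = 1; sign now -1
(50745/5579) = (534/5579)   [reduce mod 5579]
534 = 2^1·267; (2/5579) = -1 since 5579 mod 8 = 3, so (534/5579) = (-1)^1·(267/5579); sign now +1
reciprocity: (267/5579) = -1·(5579/267) since 267 mod 4 = 3, 5579 mod 4 = 3; sign now -1
(5579/267) = (239/267)   [reduce mod 267]
reciprocity: (239/267) = -1·(267/239) since 239 mod 4 = 3, 267 mod 4 = 3; sign now +1
(267/239) = (28/239)   [reduce mod 239]
28 = 2^2·7; (2/239) = +1 since 239 mod 8 = 7, so (28/239) = (+1)^2·(7/239); sign now +1
reciprocity: (7/239) = -1·(239/7) since 7 mod 4 = 3, 239 mod 4 = 3; sign now -1
(239/7) = (1/7)   [reduce mod 7]
(1/7) = 1; final value = sign = -1

-1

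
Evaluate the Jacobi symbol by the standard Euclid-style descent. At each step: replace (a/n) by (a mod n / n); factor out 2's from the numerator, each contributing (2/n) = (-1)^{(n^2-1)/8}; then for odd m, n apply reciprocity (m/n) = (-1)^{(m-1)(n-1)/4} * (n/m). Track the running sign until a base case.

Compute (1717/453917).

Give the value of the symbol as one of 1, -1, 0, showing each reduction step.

reciprocity: (1717/453917) = +1·(453917/1717) since 1717 mod 4 = 1, 453917 mod 4 = 1; sign now +1
(453917/1717) = (629/1717)   [reduce mod 1717]
reciprocity: (629/1717) = +1·(1717/629) since 629 mod 4 = 1, 1717 mod 4 = 1; sign now +1
(1717/629) = (459/629)   [reduce mod 629]
reciprocity: (459/629) = +1·(629/459) since 459 mod 4 = 3, 629 mod 4 = 1; sign now +1
(629/459) = (170/459)   [reduce mod 459]
170 = 2^1·85; (2/459) = -1 since 459 mod 8 = 3, so (170/459) = (-1)^1·(85/459); sign now -1
reciprocity: (85/459) = +1·(459/85) since 85 mod 4 = 1, 459 mod 4 = 3; sign now -1
(459/85) = (34/85)   [reduce mod 85]
34 = 2^1·17; (2/85) = -1 since 85 mod 8 = 5, so (34/85) = (-1)^1·(17/85); sign now +1
reciprocity: (17/85) = +1·(85/17) since 17 mod 4 = 1, 85 mod 4 = 1; sign now +1
(85/17) = (0/17)   [reduce mod 17]
(0/17) = 0   [gcd(a, n) > 1]; final value = 0

0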